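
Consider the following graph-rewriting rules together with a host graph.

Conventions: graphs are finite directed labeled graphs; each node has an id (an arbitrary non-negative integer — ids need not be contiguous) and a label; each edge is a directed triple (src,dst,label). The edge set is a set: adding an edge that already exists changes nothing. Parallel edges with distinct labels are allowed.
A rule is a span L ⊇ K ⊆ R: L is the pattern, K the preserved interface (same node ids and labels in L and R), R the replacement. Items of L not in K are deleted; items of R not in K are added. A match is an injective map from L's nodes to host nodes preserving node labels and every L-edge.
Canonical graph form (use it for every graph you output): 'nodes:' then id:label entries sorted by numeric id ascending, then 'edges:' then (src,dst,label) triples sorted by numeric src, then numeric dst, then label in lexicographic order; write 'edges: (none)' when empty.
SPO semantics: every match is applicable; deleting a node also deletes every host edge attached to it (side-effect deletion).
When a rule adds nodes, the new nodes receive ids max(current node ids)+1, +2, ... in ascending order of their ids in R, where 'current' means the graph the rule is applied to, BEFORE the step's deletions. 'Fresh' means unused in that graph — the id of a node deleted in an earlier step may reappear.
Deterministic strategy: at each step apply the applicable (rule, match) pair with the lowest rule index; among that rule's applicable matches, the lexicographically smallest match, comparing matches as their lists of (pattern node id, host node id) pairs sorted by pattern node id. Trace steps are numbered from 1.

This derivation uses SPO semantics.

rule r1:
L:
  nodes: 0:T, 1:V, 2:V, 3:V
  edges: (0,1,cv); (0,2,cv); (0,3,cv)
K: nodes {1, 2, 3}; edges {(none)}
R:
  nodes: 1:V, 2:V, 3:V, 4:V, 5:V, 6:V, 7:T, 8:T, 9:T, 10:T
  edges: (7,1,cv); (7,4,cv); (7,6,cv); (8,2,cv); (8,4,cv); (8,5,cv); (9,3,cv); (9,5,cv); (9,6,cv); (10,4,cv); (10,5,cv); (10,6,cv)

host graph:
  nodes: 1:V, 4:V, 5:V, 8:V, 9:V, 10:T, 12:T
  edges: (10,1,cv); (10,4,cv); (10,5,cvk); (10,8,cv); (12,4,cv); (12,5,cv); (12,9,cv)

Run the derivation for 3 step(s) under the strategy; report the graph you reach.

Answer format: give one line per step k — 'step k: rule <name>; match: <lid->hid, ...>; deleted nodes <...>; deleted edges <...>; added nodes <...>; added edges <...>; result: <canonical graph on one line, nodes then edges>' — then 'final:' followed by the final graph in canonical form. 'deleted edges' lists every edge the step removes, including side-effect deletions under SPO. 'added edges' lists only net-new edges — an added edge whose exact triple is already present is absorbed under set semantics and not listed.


step 1: rule r1; match: 0->10, 1->1, 2->4, 3->8; deleted nodes 10; deleted edges (10,1,cv); (10,4,cv); (10,5,cvk); (10,8,cv); added nodes 13, 14, 15, 16, 17, 18, 19; added edges (16,1,cv); (16,13,cv); (16,15,cv); (17,4,cv); (17,13,cv); (17,14,cv); (18,8,cv); (18,14,cv); (18,15,cv); (19,13,cv); (19,14,cv); (19,15,cv); result: nodes: 1:V, 4:V, 5:V, 8:V, 9:V, 12:T, 13:V, 14:V, 15:V, 16:T, 17:T, 18:T, 19:T edges: (12,4,cv); (12,5,cv); (12,9,cv); (16,1,cv); (16,13,cv); (16,15,cv); (17,4,cv); (17,13,cv); (17,14,cv); (18,8,cv); (18,14,cv); (18,15,cv); (19,13,cv); (19,14,cv); (19,15,cv)
step 2: rule r1; match: 0->12, 1->4, 2->5, 3->9; deleted nodes 12; deleted edges (12,4,cv); (12,5,cv); (12,9,cv); added nodes 20, 21, 22, 23, 24, 25, 26; added edges (23,4,cv); (23,20,cv); (23,22,cv); (24,5,cv); (24,20,cv); (24,21,cv); (25,9,cv); (25,21,cv); (25,22,cv); (26,20,cv); (26,21,cv); (26,22,cv); result: nodes: 1:V, 4:V, 5:V, 8:V, 9:V, 13:V, 14:V, 15:V, 16:T, 17:T, 18:T, 19:T, 20:V, 21:V, 22:V, 23:T, 24:T, 25:T, 26:T edges: (16,1,cv); (16,13,cv); (16,15,cv); (17,4,cv); (17,13,cv); (17,14,cv); (18,8,cv); (18,14,cv); (18,15,cv); (19,13,cv); (19,14,cv); (19,15,cv); (23,4,cv); (23,20,cv); (23,22,cv); (24,5,cv); (24,20,cv); (24,21,cv); (25,9,cv); (25,21,cv); (25,22,cv); (26,20,cv); (26,21,cv); (26,22,cv)
step 3: rule r1; match: 0->16, 1->1, 2->13, 3->15; deleted nodes 16; deleted edges (16,1,cv); (16,13,cv); (16,15,cv); added nodes 27, 28, 29, 30, 31, 32, 33; added edges (30,1,cv); (30,27,cv); (30,29,cv); (31,13,cv); (31,27,cv); (31,28,cv); (32,15,cv); (32,28,cv); (32,29,cv); (33,27,cv); (33,28,cv); (33,29,cv); result: nodes: 1:V, 4:V, 5:V, 8:V, 9:V, 13:V, 14:V, 15:V, 17:T, 18:T, 19:T, 20:V, 21:V, 22:V, 23:T, 24:T, 25:T, 26:T, 27:V, 28:V, 29:V, 30:T, 31:T, 32:T, 33:T edges: (17,4,cv); (17,13,cv); (17,14,cv); (18,8,cv); (18,14,cv); (18,15,cv); (19,13,cv); (19,14,cv); (19,15,cv); (23,4,cv); (23,20,cv); (23,22,cv); (24,5,cv); (24,20,cv); (24,21,cv); (25,9,cv); (25,21,cv); (25,22,cv); (26,20,cv); (26,21,cv); (26,22,cv); (30,1,cv); (30,27,cv); (30,29,cv); (31,13,cv); (31,27,cv); (31,28,cv); (32,15,cv); (32,28,cv); (32,29,cv); (33,27,cv); (33,28,cv); (33,29,cv)
final:
nodes: 1:V, 4:V, 5:V, 8:V, 9:V, 13:V, 14:V, 15:V, 17:T, 18:T, 19:T, 20:V, 21:V, 22:V, 23:T, 24:T, 25:T, 26:T, 27:V, 28:V, 29:V, 30:T, 31:T, 32:T, 33:T
edges: (17,4,cv); (17,13,cv); (17,14,cv); (18,8,cv); (18,14,cv); (18,15,cv); (19,13,cv); (19,14,cv); (19,15,cv); (23,4,cv); (23,20,cv); (23,22,cv); (24,5,cv); (24,20,cv); (24,21,cv); (25,9,cv); (25,21,cv); (25,22,cv); (26,20,cv); (26,21,cv); (26,22,cv); (30,1,cv); (30,27,cv); (30,29,cv); (31,13,cv); (31,27,cv); (31,28,cv); (32,15,cv); (32,28,cv); (32,29,cv); (33,27,cv); (33,28,cv); (33,29,cv)


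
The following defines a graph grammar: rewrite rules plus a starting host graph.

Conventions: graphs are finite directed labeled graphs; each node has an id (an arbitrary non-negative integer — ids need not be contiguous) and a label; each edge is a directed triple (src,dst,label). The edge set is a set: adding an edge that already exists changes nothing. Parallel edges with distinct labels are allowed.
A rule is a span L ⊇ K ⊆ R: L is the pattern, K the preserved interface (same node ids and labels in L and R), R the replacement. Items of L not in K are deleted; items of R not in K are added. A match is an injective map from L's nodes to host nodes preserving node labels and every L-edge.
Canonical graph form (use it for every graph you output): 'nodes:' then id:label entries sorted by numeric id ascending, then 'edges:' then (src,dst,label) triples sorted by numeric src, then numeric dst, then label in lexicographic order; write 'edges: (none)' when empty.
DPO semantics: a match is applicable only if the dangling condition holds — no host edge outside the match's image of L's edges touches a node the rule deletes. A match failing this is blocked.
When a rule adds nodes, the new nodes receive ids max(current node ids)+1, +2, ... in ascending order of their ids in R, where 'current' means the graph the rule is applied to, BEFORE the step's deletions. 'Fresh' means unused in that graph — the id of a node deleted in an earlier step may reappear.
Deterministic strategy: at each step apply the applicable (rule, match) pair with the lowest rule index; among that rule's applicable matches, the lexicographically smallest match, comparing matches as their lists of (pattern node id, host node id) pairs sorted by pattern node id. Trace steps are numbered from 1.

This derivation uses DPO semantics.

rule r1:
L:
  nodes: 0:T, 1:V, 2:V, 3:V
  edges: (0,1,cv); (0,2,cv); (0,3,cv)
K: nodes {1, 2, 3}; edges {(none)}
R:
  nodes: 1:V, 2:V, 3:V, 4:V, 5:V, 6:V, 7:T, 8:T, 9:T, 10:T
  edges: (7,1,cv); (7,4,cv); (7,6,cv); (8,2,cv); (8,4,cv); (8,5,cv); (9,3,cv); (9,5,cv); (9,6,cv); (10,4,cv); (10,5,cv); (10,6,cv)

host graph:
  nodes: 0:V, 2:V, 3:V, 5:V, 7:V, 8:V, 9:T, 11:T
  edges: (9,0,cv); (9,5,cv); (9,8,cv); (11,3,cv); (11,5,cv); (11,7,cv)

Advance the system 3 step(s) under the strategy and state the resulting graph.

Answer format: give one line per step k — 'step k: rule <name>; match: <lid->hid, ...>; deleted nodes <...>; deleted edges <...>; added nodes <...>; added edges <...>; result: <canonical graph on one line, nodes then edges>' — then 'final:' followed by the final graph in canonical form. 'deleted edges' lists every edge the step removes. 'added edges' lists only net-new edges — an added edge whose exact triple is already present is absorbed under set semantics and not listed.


step 1: rule r1; match: 0->9, 1->0, 2->5, 3->8; deleted nodes 9; deleted edges (9,0,cv); (9,5,cv); (9,8,cv); added nodes 12, 13, 14, 15, 16, 17, 18; added edges (15,0,cv); (15,12,cv); (15,14,cv); (16,5,cv); (16,12,cv); (16,13,cv); (17,8,cv); (17,13,cv); (17,14,cv); (18,12,cv); (18,13,cv); (18,14,cv); result: nodes: 0:V, 2:V, 3:V, 5:V, 7:V, 8:V, 11:T, 12:V, 13:V, 14:V, 15:T, 16:T, 17:T, 18:T edges: (11,3,cv); (11,5,cv); (11,7,cv); (15,0,cv); (15,12,cv); (15,14,cv); (16,5,cv); (16,12,cv); (16,13,cv); (17,8,cv); (17,13,cv); (17,14,cv); (18,12,cv); (18,13,cv); (18,14,cv)
step 2: rule r1; match: 0->11, 1->3, 2->5, 3->7; deleted nodes 11; deleted edges (11,3,cv); (11,5,cv); (11,7,cv); added nodes 19, 20, 21, 22, 23, 24, 25; added edges (22,3,cv); (22,19,cv); (22,21,cv); (23,5,cv); (23,19,cv); (23,20,cv); (24,7,cv); (24,20,cv); (24,21,cv); (25,19,cv); (25,20,cv); (25,21,cv); result: nodes: 0:V, 2:V, 3:V, 5:V, 7:V, 8:V, 12:V, 13:V, 14:V, 15:T, 16:T, 17:T, 18:T, 19:V, 20:V, 21:V, 22:T, 23:T, 24:T, 25:T edges: (15,0,cv); (15,12,cv); (15,14,cv); (16,5,cv); (16,12,cv); (16,13,cv); (17,8,cv); (17,13,cv); (17,14,cv); (18,12,cv); (18,13,cv); (18,14,cv); (22,3,cv); (22,19,cv); (22,21,cv); (23,5,cv); (23,19,cv); (23,20,cv); (24,7,cv); (24,20,cv); (24,21,cv); (25,19,cv); (25,20,cv); (25,21,cv)
step 3: rule r1; match: 0->15, 1->0, 2->12, 3->14; deleted nodes 15; deleted edges (15,0,cv); (15,12,cv); (15,14,cv); added nodes 26, 27, 28, 29, 30, 31, 32; added edges (29,0,cv); (29,26,cv); (29,28,cv); (30,12,cv); (30,26,cv); (30,27,cv); (31,14,cv); (31,27,cv); (31,28,cv); (32,26,cv); (32,27,cv); (32,28,cv); result: nodes: 0:V, 2:V, 3:V, 5:V, 7:V, 8:V, 12:V, 13:V, 14:V, 16:T, 17:T, 18:T, 19:V, 20:V, 21:V, 22:T, 23:T, 24:T, 25:T, 26:V, 27:V, 28:V, 29:T, 30:T, 31:T, 32:T edges: (16,5,cv); (16,12,cv); (16,13,cv); (17,8,cv); (17,13,cv); (17,14,cv); (18,12,cv); (18,13,cv); (18,14,cv); (22,3,cv); (22,19,cv); (22,21,cv); (23,5,cv); (23,19,cv); (23,20,cv); (24,7,cv); (24,20,cv); (24,21,cv); (25,19,cv); (25,20,cv); (25,21,cv); (29,0,cv); (29,26,cv); (29,28,cv); (30,12,cv); (30,26,cv); (30,27,cv); (31,14,cv); (31,27,cv); (31,28,cv); (32,26,cv); (32,27,cv); (32,28,cv)
final:
nodes: 0:V, 2:V, 3:V, 5:V, 7:V, 8:V, 12:V, 13:V, 14:V, 16:T, 17:T, 18:T, 19:V, 20:V, 21:V, 22:T, 23:T, 24:T, 25:T, 26:V, 27:V, 28:V, 29:T, 30:T, 31:T, 32:T
edges: (16,5,cv); (16,12,cv); (16,13,cv); (17,8,cv); (17,13,cv); (17,14,cv); (18,12,cv); (18,13,cv); (18,14,cv); (22,3,cv); (22,19,cv); (22,21,cv); (23,5,cv); (23,19,cv); (23,20,cv); (24,7,cv); (24,20,cv); (24,21,cv); (25,19,cv); (25,20,cv); (25,21,cv); (29,0,cv); (29,26,cv); (29,28,cv); (30,12,cv); (30,26,cv); (30,27,cv); (31,14,cv); (31,27,cv); (31,28,cv); (32,26,cv); (32,27,cv); (32,28,cv)


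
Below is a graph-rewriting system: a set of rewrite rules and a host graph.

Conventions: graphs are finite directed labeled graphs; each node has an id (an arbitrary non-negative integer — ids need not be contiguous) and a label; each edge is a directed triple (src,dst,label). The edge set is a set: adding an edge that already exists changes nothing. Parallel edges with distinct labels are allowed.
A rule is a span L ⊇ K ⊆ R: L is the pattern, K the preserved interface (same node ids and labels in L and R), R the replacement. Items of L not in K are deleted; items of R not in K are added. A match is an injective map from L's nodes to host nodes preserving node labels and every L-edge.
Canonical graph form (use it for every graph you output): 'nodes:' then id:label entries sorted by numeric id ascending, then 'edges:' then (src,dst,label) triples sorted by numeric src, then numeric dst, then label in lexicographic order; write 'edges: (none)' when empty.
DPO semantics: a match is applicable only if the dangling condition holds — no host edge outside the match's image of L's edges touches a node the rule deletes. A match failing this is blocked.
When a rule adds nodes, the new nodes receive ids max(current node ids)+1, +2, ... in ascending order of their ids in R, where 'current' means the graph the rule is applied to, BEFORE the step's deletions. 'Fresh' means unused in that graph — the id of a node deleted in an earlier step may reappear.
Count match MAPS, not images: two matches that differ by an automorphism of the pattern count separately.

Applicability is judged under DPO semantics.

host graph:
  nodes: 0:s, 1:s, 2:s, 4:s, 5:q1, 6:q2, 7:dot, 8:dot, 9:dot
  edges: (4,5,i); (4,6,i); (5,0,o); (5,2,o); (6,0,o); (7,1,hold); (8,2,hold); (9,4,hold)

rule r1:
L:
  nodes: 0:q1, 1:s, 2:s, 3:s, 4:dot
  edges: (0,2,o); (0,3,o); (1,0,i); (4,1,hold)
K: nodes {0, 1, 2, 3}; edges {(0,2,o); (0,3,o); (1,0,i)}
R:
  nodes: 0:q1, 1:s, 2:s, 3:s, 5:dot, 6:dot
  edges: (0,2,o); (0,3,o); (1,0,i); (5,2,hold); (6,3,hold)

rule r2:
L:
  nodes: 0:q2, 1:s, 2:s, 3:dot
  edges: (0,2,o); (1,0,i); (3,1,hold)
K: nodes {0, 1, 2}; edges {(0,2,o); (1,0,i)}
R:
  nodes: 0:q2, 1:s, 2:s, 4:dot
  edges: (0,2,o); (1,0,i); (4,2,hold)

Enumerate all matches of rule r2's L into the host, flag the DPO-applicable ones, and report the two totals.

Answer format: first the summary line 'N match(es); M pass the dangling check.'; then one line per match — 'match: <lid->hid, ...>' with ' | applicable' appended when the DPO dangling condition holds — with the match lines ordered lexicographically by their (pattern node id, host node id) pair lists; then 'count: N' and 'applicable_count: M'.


1 match(es); 1 pass the dangling check.
match: 0->6, 1->4, 2->0, 3->9 | applicable
count: 1
applicable_count: 1


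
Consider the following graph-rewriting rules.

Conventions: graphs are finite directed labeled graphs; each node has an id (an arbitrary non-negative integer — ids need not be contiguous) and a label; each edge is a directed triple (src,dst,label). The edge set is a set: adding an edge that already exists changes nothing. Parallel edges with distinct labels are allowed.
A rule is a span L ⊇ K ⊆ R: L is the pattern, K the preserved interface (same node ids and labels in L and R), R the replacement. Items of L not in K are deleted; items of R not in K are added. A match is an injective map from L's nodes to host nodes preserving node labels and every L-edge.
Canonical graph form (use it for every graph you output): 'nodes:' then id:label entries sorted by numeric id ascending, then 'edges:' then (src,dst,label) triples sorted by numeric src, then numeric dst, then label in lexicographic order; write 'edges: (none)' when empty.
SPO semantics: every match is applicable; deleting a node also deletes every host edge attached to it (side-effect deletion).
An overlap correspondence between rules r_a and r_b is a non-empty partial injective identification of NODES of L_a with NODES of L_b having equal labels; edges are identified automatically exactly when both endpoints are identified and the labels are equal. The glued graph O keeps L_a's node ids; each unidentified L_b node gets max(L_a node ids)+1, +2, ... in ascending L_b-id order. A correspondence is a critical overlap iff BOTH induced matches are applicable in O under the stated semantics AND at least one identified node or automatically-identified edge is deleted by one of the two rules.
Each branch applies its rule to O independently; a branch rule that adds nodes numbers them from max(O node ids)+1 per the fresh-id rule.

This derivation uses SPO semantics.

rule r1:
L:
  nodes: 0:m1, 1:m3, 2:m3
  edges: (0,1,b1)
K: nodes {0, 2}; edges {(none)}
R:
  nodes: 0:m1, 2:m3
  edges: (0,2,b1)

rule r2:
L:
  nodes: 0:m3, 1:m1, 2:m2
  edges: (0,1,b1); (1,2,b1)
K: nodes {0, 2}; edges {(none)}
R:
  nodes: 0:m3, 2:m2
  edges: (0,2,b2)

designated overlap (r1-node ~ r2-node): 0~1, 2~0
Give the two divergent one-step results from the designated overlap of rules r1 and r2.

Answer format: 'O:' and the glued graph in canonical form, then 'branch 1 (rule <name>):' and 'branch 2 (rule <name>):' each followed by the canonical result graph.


O:
nodes: 0:m1, 1:m3, 2:m3, 3:m2
edges: (0,1,b1); (0,3,b1); (2,0,b1)
branch 1 (rule r1):
nodes: 0:m1, 2:m3, 3:m2
edges: (0,2,b1); (0,3,b1); (2,0,b1)
branch 2 (rule r2):
nodes: 1:m3, 2:m3, 3:m2
edges: (2,3,b2)


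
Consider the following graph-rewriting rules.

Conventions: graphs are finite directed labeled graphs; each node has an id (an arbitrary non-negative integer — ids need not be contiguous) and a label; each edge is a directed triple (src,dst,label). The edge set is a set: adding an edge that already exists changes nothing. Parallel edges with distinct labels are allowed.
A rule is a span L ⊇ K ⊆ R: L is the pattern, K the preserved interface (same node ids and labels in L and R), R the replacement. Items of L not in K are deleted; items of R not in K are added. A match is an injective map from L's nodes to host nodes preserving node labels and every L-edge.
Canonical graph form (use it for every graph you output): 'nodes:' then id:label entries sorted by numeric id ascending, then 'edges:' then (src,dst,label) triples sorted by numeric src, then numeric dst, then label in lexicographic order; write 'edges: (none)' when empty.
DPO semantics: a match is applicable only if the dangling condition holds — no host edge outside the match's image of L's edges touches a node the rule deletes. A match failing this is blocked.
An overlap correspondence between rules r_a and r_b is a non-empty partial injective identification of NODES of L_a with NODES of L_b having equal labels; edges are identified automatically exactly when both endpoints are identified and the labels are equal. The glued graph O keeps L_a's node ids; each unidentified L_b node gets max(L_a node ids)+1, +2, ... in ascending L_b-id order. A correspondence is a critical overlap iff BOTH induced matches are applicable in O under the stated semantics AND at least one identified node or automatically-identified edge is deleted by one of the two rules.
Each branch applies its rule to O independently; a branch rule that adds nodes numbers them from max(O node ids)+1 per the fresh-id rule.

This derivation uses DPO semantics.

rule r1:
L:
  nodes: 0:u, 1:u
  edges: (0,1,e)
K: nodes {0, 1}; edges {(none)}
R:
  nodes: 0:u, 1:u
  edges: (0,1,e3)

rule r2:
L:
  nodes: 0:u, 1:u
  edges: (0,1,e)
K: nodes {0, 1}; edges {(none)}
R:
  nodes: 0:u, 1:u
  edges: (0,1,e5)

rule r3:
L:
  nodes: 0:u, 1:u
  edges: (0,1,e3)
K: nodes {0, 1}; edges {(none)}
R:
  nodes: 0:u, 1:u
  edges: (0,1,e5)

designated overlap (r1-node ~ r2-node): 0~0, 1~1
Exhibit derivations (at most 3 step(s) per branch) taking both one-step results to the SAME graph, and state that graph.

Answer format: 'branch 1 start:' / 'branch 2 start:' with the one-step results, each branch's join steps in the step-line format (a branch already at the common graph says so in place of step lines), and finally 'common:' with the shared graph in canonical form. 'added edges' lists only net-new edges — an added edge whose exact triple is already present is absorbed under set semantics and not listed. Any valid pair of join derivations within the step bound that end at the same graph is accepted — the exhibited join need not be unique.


branch 1 start:
nodes: 0:u, 1:u
edges: (0,1,e3)
branch 2 start:
nodes: 0:u, 1:u
edges: (0,1,e5)
branch 1 step 1: rule r3; match: 0->0, 1->1; deleted nodes (none); deleted edges (0,1,e3); added nodes (none); added edges (0,1,e5); result: nodes: 0:u, 1:u edges: (0,1,e5)
branch 2: already at the common graph (0 steps)
common:
nodes: 0:u, 1:u
edges: (0,1,e5)


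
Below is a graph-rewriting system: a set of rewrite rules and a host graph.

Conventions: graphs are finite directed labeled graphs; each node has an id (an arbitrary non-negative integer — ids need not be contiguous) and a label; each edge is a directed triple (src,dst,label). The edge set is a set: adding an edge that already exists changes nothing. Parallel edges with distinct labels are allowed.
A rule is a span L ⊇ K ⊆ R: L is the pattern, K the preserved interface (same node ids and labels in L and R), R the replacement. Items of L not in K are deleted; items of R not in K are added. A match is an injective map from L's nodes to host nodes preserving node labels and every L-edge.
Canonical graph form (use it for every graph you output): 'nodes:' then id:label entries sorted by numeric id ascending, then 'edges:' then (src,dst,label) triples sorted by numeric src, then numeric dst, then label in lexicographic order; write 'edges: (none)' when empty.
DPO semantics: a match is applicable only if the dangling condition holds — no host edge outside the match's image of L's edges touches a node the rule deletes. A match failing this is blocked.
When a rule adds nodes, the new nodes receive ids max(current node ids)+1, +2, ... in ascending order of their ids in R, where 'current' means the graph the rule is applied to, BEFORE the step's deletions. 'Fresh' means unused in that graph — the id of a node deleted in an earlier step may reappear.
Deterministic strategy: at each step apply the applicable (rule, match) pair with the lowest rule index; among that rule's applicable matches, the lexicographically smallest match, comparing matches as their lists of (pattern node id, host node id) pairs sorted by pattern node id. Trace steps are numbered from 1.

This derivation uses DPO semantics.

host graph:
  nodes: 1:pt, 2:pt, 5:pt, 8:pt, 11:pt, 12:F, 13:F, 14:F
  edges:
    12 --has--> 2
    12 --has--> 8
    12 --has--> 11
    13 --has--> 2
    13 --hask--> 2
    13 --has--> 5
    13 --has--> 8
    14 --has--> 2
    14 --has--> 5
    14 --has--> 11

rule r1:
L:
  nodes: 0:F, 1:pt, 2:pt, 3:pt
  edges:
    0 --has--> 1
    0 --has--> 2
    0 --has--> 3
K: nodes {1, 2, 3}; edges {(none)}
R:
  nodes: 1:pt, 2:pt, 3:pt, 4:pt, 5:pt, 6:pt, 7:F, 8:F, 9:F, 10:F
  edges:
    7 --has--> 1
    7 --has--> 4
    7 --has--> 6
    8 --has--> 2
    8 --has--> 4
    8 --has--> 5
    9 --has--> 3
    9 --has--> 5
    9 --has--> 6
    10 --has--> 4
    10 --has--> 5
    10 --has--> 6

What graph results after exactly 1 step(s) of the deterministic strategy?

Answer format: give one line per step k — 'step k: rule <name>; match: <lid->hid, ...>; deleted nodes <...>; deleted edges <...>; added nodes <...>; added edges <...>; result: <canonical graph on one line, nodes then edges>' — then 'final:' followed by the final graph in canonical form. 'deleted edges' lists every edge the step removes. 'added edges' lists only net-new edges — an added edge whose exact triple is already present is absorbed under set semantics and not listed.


step 1: rule r1; match: 0->12, 1->2, 2->8, 3->11; deleted nodes 12; deleted edges (12,2,has); (12,8,has); (12,11,has); added nodes 15, 16, 17, 18, 19, 20, 21; added edges (18,2,has); (18,15,has); (18,17,has); (19,8,has); (19,15,has); (19,16,has); (20,11,has); (20,16,has); (20,17,has); (21,15,has); (21,16,has); (21,17,has); result: nodes: 1:pt, 2:pt, 5:pt, 8:pt, 11:pt, 13:F, 14:F, 15:pt, 16:pt, 17:pt, 18:F, 19:F, 20:F, 21:F edges: (13,2,has); (13,2,hask); (13,5,has); (13,8,has); (14,2,has); (14,5,has); (14,11,has); (18,2,has); (18,15,has); (18,17,has); (19,8,has); (19,15,has); (19,16,has); (20,11,has); (20,16,has); (20,17,has); (21,15,has); (21,16,has); (21,17,has)
final:
nodes: 1:pt, 2:pt, 5:pt, 8:pt, 11:pt, 13:F, 14:F, 15:pt, 16:pt, 17:pt, 18:F, 19:F, 20:F, 21:F
edges: (13,2,has); (13,2,hask); (13,5,has); (13,8,has); (14,2,has); (14,5,has); (14,11,has); (18,2,has); (18,15,has); (18,17,has); (19,8,has); (19,15,has); (19,16,has); (20,11,has); (20,16,has); (20,17,has); (21,15,has); (21,16,has); (21,17,has)


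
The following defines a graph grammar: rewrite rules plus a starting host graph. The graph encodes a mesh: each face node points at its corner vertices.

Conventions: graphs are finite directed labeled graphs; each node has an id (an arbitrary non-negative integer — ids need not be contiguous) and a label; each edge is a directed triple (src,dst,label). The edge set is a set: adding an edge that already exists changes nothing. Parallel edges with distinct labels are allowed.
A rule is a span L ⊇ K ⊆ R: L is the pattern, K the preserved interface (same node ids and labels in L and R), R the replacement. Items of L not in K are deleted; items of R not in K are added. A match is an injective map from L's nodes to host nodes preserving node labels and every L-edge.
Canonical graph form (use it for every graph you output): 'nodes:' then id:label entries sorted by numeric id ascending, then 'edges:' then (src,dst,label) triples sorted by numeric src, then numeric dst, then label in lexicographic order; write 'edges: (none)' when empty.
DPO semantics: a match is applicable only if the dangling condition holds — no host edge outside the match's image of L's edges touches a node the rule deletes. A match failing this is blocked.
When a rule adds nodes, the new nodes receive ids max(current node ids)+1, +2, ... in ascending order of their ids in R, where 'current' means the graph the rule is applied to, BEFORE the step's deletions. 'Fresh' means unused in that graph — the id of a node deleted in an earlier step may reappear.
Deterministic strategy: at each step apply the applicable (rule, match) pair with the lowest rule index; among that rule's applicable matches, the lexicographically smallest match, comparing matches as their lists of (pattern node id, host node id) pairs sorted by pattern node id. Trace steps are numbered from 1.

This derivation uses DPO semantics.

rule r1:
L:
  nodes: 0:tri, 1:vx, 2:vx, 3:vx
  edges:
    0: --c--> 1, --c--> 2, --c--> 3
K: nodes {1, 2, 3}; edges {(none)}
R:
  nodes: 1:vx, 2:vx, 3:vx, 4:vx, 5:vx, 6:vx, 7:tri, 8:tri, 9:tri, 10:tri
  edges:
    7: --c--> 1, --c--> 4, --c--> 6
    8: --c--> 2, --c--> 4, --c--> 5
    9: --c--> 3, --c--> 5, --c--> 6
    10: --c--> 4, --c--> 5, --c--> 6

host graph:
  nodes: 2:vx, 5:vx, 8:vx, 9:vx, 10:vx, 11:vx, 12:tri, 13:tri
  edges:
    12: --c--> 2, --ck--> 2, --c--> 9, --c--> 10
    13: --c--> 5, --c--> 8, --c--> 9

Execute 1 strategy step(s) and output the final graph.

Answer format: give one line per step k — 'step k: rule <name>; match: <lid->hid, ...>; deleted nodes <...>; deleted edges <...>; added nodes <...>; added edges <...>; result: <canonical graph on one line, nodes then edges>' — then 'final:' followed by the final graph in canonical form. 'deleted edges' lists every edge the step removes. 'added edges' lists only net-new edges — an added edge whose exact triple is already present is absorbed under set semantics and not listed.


step 1: rule r1; match: 0->13, 1->5, 2->8, 3->9; deleted nodes 13; deleted edges (13,5,c); (13,8,c); (13,9,c); added nodes 14, 15, 16, 17, 18, 19, 20; added edges (17,5,c); (17,14,c); (17,16,c); (18,8,c); (18,14,c); (18,15,c); (19,9,c); (19,15,c); (19,16,c); (20,14,c); (20,15,c); (20,16,c); result: nodes: 2:vx, 5:vx, 8:vx, 9:vx, 10:vx, 11:vx, 12:tri, 14:vx, 15:vx, 16:vx, 17:tri, 18:tri, 19:tri, 20:tri edges: (12,2,c); (12,2,ck); (12,9,c); (12,10,c); (17,5,c); (17,14,c); (17,16,c); (18,8,c); (18,14,c); (18,15,c); (19,9,c); (19,15,c); (19,16,c); (20,14,c); (20,15,c); (20,16,c)
final:
nodes: 2:vx, 5:vx, 8:vx, 9:vx, 10:vx, 11:vx, 12:tri, 14:vx, 15:vx, 16:vx, 17:tri, 18:tri, 19:tri, 20:tri
edges: (12,2,c); (12,2,ck); (12,9,c); (12,10,c); (17,5,c); (17,14,c); (17,16,c); (18,8,c); (18,14,c); (18,15,c); (19,9,c); (19,15,c); (19,16,c); (20,14,c); (20,15,c); (20,16,c)


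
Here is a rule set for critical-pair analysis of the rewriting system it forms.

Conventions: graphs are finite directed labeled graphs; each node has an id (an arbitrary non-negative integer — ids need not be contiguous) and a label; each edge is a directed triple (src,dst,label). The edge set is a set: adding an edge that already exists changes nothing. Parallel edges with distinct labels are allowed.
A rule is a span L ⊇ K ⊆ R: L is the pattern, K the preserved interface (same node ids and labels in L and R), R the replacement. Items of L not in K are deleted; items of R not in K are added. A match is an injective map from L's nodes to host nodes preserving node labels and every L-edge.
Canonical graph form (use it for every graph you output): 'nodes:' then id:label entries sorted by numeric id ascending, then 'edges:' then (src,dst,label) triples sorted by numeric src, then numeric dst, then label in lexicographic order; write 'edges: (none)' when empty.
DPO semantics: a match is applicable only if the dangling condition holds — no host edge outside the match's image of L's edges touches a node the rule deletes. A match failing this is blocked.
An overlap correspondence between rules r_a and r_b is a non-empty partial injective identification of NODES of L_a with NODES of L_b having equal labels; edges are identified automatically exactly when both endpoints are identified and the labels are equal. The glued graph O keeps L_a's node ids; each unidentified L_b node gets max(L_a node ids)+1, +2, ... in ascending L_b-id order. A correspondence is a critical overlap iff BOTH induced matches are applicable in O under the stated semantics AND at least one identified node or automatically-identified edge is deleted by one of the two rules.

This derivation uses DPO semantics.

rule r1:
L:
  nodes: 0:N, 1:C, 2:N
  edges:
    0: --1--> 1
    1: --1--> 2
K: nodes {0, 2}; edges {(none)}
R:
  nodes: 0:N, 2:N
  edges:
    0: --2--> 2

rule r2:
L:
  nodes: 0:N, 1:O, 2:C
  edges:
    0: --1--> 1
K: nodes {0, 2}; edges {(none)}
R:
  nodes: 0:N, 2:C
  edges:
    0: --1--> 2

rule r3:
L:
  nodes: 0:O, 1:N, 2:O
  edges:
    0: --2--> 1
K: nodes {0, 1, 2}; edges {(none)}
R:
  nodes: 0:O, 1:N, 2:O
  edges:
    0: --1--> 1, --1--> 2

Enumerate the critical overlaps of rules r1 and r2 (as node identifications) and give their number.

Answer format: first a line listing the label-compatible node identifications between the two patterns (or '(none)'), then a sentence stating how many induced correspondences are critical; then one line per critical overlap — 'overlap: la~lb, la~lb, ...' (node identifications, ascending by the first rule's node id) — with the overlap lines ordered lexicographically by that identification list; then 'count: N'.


label-compatible node identifications between L(r1) and L(r2): 0~0, 1~2, 2~0
3 of the induced correspondences are critical overlaps of r1 and r2.
overlap: 0~0, 1~2
overlap: 1~2
overlap: 1~2, 2~0
count: 3


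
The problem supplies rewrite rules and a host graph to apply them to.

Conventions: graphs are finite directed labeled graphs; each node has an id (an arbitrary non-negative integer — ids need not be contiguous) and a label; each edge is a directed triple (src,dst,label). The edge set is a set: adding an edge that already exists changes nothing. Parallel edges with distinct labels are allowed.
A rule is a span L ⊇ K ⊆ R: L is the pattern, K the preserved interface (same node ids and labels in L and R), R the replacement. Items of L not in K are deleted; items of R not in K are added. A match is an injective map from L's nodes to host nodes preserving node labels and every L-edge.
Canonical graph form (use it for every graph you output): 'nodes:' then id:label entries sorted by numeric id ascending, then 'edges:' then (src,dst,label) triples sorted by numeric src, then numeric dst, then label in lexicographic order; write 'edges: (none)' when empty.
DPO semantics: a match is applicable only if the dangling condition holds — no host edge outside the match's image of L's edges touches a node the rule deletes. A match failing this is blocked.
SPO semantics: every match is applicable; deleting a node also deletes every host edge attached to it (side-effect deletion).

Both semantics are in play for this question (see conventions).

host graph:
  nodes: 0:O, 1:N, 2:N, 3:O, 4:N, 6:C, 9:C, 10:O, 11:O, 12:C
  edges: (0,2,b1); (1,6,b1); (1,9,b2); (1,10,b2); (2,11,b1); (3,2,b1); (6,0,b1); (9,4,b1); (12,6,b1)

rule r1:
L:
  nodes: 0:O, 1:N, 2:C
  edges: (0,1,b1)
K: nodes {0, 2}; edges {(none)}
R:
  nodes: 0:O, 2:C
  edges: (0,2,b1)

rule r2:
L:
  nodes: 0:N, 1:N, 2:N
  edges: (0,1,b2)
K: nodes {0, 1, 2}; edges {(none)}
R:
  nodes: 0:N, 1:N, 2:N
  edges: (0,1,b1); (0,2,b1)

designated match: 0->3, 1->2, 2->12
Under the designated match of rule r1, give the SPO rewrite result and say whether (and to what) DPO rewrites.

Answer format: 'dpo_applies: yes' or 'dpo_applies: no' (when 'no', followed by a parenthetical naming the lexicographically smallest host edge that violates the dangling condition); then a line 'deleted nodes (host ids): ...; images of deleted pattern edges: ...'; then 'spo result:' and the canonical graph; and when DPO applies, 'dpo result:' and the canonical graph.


dpo_applies: no
(the rule deletes node 2, which keeps host edge (0,2,b1) outside the match image — the dangling condition fails, DPO blocks; SPO proceeds and side-deletes such edges)
deleted nodes (host ids): 2; images of deleted pattern edges: (3,2,b1)
spo result:
nodes: 0:O, 1:N, 3:O, 4:N, 6:C, 9:C, 10:O, 11:O, 12:C
edges: (1,6,b1); (1,9,b2); (1,10,b2); (3,12,b1); (6,0,b1); (9,4,b1); (12,6,b1)


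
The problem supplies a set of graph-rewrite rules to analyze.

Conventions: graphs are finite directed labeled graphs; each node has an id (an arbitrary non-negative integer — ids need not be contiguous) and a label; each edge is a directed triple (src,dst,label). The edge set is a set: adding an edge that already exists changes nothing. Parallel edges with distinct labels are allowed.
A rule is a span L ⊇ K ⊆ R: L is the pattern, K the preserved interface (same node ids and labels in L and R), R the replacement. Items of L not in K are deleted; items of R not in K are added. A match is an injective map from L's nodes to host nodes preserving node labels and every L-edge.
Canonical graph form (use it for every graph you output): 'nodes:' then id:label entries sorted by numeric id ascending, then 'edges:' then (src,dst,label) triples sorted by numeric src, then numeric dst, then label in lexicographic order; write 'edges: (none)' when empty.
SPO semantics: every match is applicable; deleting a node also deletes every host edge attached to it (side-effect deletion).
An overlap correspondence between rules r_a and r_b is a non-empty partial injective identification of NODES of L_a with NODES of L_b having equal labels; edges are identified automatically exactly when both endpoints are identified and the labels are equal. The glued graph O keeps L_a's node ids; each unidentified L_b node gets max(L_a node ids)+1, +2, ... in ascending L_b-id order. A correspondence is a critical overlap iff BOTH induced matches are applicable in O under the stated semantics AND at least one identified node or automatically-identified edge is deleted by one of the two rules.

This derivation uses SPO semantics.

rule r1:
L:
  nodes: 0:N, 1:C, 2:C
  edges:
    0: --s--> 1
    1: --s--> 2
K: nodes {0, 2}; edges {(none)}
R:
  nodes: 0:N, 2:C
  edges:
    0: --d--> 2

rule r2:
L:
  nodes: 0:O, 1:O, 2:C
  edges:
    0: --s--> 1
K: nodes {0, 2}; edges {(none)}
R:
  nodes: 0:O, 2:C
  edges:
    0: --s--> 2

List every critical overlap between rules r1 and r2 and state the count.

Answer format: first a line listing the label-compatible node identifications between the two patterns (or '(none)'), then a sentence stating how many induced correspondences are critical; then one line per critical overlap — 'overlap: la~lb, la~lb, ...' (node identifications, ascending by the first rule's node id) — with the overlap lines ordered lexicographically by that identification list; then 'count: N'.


label-compatible node identifications between L(r1) and L(r2): 1~2, 2~2
1 of the induced correspondences is a critical overlap of r1 and r2.
overlap: 1~2
count: 1


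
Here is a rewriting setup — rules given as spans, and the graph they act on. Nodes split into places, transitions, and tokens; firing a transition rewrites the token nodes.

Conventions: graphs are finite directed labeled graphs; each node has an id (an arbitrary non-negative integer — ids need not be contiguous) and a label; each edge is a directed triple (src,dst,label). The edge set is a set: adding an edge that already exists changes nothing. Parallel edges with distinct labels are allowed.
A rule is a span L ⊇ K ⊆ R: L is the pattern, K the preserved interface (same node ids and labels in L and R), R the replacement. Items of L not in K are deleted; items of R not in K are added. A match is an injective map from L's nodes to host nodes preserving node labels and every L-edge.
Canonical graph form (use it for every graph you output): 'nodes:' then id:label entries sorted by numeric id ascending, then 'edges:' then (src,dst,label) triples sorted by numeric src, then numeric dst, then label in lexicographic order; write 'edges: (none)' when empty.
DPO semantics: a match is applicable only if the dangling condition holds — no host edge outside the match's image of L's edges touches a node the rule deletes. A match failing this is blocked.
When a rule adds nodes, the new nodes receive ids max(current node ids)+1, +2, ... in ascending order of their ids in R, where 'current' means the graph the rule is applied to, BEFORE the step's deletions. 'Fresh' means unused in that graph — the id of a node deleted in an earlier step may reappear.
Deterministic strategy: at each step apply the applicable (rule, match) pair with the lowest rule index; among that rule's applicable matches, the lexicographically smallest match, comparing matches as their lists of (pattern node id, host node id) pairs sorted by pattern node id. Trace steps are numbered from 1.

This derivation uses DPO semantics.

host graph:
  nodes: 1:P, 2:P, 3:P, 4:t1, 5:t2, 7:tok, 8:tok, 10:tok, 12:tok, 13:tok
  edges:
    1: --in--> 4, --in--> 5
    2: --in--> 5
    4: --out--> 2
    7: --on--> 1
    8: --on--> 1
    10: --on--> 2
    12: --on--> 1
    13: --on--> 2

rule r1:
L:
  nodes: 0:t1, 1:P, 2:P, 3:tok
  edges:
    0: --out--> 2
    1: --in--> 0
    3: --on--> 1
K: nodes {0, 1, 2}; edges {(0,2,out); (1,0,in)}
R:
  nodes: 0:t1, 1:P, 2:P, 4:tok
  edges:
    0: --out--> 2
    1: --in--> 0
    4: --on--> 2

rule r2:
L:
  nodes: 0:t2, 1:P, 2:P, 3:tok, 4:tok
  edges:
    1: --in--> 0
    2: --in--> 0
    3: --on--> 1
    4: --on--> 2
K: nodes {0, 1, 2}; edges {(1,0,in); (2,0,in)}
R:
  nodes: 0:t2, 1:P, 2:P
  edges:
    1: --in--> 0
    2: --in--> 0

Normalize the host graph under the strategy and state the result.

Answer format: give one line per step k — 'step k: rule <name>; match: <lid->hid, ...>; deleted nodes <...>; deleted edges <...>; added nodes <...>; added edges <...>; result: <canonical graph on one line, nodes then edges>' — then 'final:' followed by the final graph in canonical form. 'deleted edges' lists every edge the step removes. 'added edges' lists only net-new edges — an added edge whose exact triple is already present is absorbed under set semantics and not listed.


step 1: rule r1; match: 0->4, 1->1, 2->2, 3->7; deleted nodes 7; deleted edges (7,1,on); added nodes 14; added edges (14,2,on); result: nodes: 1:P, 2:P, 3:P, 4:t1, 5:t2, 8:tok, 10:tok, 12:tok, 13:tok, 14:tok edges: (1,4,in); (1,5,in); (2,5,in); (4,2,out); (8,1,on); (10,2,on); (12,1,on); (13,2,on); (14,2,on)
step 2: rule r1; match: 0->4, 1->1, 2->2, 3->8; deleted nodes 8; deleted edges (8,1,on); added nodes 15; added edges (15,2,on); result: nodes: 1:P, 2:P, 3:P, 4:t1, 5:t2, 10:tok, 12:tok, 13:tok, 14:tok, 15:tok edges: (1,4,in); (1,5,in); (2,5,in); (4,2,out); (10,2,on); (12,1,on); (13,2,on); (14,2,on); (15,2,on)
step 3: rule r1; match: 0->4, 1->1, 2->2, 3->12; deleted nodes 12; deleted edges (12,1,on); added nodes 16; added edges (16,2,on); result: nodes: 1:P, 2:P, 3:P, 4:t1, 5:t2, 10:tok, 13:tok, 14:tok, 15:tok, 16:tok edges: (1,4,in); (1,5,in); (2,5,in); (4,2,out); (10,2,on); (13,2,on); (14,2,on); (15,2,on); (16,2,on)
final:
nodes: 1:P, 2:P, 3:P, 4:t1, 5:t2, 10:tok, 13:tok, 14:tok, 15:tok, 16:tok
edges: (1,4,in); (1,5,in); (2,5,in); (4,2,out); (10,2,on); (13,2,on); (14,2,on); (15,2,on); (16,2,on)


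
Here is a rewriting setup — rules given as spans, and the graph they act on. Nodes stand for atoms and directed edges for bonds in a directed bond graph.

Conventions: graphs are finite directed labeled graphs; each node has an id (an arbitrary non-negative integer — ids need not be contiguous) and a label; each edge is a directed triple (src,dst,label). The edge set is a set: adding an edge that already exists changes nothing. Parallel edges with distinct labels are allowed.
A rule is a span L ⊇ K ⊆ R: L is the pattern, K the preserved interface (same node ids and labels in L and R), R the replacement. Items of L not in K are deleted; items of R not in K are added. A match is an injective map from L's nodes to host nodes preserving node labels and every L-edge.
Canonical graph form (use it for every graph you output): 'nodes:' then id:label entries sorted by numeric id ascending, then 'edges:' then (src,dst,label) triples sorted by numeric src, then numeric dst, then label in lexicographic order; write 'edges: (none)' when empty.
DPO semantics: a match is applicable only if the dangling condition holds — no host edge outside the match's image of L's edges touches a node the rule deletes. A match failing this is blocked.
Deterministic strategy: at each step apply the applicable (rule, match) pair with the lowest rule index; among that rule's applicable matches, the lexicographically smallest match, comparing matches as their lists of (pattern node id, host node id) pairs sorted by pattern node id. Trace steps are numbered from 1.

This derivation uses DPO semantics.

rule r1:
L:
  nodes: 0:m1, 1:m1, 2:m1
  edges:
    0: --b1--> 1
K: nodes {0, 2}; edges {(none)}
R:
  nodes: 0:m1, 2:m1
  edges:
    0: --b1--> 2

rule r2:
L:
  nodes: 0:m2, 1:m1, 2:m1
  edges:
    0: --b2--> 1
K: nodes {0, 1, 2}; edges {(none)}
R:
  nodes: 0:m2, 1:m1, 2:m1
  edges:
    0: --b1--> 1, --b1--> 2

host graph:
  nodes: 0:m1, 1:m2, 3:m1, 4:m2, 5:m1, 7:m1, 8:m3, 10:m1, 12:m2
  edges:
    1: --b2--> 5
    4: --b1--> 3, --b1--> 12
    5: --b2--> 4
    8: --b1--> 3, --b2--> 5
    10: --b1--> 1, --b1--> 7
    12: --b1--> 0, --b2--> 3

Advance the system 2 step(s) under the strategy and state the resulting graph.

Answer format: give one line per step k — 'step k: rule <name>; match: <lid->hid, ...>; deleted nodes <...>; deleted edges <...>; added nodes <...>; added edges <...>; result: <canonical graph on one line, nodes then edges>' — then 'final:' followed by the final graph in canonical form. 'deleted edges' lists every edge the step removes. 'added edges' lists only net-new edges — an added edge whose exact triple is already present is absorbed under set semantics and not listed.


step 1: rule r1; match: 0->10, 1->7, 2->0; deleted nodes 7; deleted edges (10,7,b1); added nodes (none); added edges (10,0,b1); result: nodes: 0:m1, 1:m2, 3:m1, 4:m2, 5:m1, 8:m3, 10:m1, 12:m2 edges: (1,5,b2); (4,3,b1); (4,12,b1); (5,4,b2); (8,3,b1); (8,5,b2); (10,0,b1); (10,1,b1); (12,0,b1); (12,3,b2)
step 2: rule r2; match: 0->1, 1->5, 2->0; deleted nodes (none); deleted edges (1,5,b2); added nodes (none); added edges (1,0,b1); (1,5,b1); result: nodes: 0:m1, 1:m2, 3:m1, 4:m2, 5:m1, 8:m3, 10:m1, 12:m2 edges: (1,0,b1); (1,5,b1); (4,3,b1); (4,12,b1); (5,4,b2); (8,3,b1); (8,5,b2); (10,0,b1); (10,1,b1); (12,0,b1); (12,3,b2)
final:
nodes: 0:m1, 1:m2, 3:m1, 4:m2, 5:m1, 8:m3, 10:m1, 12:m2
edges: (1,0,b1); (1,5,b1); (4,3,b1); (4,12,b1); (5,4,b2); (8,3,b1); (8,5,b2); (10,0,b1); (10,1,b1); (12,0,b1); (12,3,b2)
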